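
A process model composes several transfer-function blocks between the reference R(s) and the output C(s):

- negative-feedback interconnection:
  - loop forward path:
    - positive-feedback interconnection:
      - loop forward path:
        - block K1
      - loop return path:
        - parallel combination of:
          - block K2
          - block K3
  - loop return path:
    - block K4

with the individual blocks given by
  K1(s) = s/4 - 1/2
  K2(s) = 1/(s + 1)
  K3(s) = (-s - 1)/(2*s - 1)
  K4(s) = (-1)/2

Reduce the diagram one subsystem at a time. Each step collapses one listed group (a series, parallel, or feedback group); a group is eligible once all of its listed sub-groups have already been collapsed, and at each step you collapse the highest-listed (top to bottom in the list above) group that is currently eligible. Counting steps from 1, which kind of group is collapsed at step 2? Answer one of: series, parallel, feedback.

Step 1: parallel reduction of K2, K3
Step 2: close the feedback loop around K1, (K2+K3)
Step 3: reduce the feedback loop with forward [K1/(1-K1*(K2+K3))] and return K4
At step 2 the group reduced is feedback.

Hence the answer: feedback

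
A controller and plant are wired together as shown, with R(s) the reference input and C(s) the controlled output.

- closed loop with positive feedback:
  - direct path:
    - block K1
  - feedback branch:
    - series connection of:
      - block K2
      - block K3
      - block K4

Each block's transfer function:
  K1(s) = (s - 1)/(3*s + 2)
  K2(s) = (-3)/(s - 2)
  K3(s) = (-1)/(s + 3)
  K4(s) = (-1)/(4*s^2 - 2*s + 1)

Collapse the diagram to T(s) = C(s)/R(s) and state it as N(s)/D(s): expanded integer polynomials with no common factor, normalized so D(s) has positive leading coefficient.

Step 1: reduce the series chain K2, K3, K4, giving (-3)/(4*s^4 + 2*s^3 - 25*s^2 + 13*s - 6)
Step 2: collapse the loop (K1 forward, (K2*K3*K4) return) - this is the overall T(s), already in the required normalized form

Answer: (4*s^5 - 2*s^4 - 27*s^3 + 38*s^2 - 19*s + 6)/(12*s^5 + 14*s^4 - 71*s^3 - 11*s^2 + 11*s - 15)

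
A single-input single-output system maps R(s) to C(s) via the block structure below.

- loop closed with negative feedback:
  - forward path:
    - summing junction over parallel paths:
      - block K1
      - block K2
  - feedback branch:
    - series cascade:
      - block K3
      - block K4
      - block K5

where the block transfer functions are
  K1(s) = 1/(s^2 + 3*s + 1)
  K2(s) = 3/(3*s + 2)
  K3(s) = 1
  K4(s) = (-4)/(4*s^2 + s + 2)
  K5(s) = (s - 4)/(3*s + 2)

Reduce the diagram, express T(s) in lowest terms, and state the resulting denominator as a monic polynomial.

Step 1: reduce the parallel group K1, K2; result (3*s^2 + 12*s + 5)/(3*s^3 + 11*s^2 + 9*s + 2)
Step 2: combine K3, K4, K5 in series; result (16 - 4*s)/(12*s^3 + 11*s^2 + 8*s + 4)
Step 3: apply the feedback formula to (K1+K2), (K3*K4*K5); result (36*s^5 + 177*s^4 + 216*s^3 + 163*s^2 + 88*s + 20)/(36*s^6 + 165*s^5 + 253*s^4 + 211*s^3 + 138*s^2 + 224*s + 88)
Step 3 gives the fully reduced T(s), with no common factor left to cancel. The denominator's leading coefficient is 36, so divide each of its coefficients by 36 to get the monic form.

Answer: s^6 + 55*s^5/12 + 253*s^4/36 + 211*s^3/36 + 23*s^2/6 + 56*s/9 + 22/9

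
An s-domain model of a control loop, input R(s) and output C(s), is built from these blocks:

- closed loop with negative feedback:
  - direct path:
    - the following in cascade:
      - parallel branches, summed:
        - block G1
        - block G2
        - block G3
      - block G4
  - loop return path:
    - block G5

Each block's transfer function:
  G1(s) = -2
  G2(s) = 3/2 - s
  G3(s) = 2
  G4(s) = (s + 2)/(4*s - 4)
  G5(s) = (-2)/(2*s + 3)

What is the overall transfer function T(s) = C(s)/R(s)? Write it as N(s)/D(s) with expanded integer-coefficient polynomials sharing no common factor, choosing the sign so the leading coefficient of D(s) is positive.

Reducing step by step:

Step 1. combine G1, G2, G3 in parallel; result 3/2 - s
Step 2. combine (G1+G2+G3), G4 in series; result (-2*s^2 - s + 6)/(8*s - 8)
Step 3. close the feedback loop around ((G1+G2+G3)*G4), G5; the result is T(s) itself (integer coefficients, no common factor, positive leading denominator coefficient)

Answer: (-4*s^3 - 8*s^2 + 9*s + 18)/(20*s^2 + 10*s - 36)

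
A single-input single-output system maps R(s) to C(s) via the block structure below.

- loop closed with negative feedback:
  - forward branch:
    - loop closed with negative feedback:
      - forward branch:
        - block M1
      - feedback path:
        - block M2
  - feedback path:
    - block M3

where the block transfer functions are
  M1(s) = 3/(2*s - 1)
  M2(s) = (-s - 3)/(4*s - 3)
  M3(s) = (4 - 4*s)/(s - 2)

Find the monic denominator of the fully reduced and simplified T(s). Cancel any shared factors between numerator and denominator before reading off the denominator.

Answer: s^3 - 77*s^2/8 + 13*s - 3

Working:
Step 1: apply the feedback formula to M1, M2 -> (12*s - 9)/(8*s^2 - 13*s - 6)
Step 2: feedback reduction of [M1/(1+M1*M2)], M3 -> (12*s^2 - 33*s + 18)/(8*s^3 - 77*s^2 + 104*s - 24)
T(s) is the step-2 result (common factors already cancelled). Leading coefficient of the denominator: 8. Divide through by 8 for the monic polynomial.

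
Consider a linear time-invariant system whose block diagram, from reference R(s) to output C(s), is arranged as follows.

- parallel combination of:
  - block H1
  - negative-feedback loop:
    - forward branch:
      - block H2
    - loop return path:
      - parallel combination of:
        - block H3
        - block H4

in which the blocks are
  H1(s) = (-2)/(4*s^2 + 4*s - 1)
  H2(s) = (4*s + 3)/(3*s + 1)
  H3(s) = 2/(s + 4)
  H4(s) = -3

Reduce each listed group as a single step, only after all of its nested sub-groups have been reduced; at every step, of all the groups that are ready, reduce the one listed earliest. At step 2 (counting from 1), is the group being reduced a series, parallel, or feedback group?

Reducing step by step:

(1) reduce the parallel group H3, H4
(2) collapse the loop (H2 forward, (H3+H4) return)
(3) reduce the parallel group H1, [H2/(1+H2*(H3+H4))]
The group at step 2 is a feedback group.

Answer: feedback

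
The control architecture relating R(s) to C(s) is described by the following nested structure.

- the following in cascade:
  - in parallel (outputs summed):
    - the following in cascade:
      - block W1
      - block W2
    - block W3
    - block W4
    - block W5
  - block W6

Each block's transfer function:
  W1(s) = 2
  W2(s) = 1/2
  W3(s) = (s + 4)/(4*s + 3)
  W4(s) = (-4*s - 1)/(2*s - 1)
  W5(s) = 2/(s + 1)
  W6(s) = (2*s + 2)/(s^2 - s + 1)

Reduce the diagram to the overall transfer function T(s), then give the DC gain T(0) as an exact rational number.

First reduce the diagram to T(s).

1. reduce the series chain W1, W2 = 1
2. reduce the parallel group (W1*W2), W3, W4, W5 = (-6*s^3 + 3*s^2 - 13*s - 16)/(8*s^3 + 10*s^2 - s - 3)
3. reduce the series chain ((W1*W2)+W3+W4+W5), W6 = (-12*s^3 + 6*s^2 - 26*s - 32)/(8*s^4 - 6*s^3 + 3*s^2 + 5*s - 3)
DC gain: substitute s = 0 into T(s) from step 3: T(0) = -32/(-3) = 32/3.

Answer: 32/3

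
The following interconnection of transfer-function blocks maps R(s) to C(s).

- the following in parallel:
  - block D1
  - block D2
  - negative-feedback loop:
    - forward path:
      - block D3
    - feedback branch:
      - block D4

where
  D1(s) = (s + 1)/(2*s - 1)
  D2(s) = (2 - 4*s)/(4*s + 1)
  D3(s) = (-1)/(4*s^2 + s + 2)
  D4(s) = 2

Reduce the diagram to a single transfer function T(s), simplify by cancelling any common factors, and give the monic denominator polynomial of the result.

(1) close the feedback loop around D3, D4, giving (-1)/(4*s^2 + s)
(2) parallel reduction of D1, D2, [D3/(1+D3*D4)], giving (-4*s^3 + 13*s^2 - 3*s + 1)/(8*s^3 - 2*s^2 - s)
No further cancellation is possible in the step-2 result, so that is T(s). Its denominator becomes monic after dividing by the leading coefficient 8.

Hence the answer: s^3 - s^2/4 - s/8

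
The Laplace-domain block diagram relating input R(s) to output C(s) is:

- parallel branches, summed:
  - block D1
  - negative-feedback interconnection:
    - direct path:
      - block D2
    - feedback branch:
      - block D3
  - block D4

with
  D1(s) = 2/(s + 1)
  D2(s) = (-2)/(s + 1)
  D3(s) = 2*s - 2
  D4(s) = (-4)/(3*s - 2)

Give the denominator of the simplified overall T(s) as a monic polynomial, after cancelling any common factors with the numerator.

Step 1 - reduce the feedback loop with forward D2 and return D3 -> 2/(3*s - 5)
Step 2 - reduce the parallel group D1, [D2/(1+D2*D3)], D4 -> (12*s^2 - 32*s + 36)/(9*s^3 - 12*s^2 - 11*s + 10)
T(s) is the step-2 result (common factors already cancelled). Leading coefficient of the denominator: 9. Divide through by 9 for the monic polynomial.

Answer: s^3 - 4*s^2/3 - 11*s/9 + 10/9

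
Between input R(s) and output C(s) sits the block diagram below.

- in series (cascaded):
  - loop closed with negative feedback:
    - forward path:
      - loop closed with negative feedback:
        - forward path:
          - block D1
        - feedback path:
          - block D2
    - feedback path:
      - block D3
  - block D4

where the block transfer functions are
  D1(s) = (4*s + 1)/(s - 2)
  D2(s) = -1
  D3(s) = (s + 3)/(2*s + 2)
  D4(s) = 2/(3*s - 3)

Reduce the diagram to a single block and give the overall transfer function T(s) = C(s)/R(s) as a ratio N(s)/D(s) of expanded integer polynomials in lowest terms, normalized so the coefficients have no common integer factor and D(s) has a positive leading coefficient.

Step 1. apply the feedback formula to D1, D2 gives (-4*s - 1)/(3*s + 3)
Step 2. reduce the feedback loop with forward [D1/(1+D1*D2)] and return D3 gives (-8*s^2 - 10*s - 2)/(2*s^2 - s + 3)
Step 3. reduce the series chain [[D1/(1+D1*D2)]/(1+[D1/(1+D1*D2)]*D3)], D4, giving the overall T(s)

Hence the answer: (-16*s^2 - 20*s - 4)/(6*s^3 - 9*s^2 + 12*s - 9)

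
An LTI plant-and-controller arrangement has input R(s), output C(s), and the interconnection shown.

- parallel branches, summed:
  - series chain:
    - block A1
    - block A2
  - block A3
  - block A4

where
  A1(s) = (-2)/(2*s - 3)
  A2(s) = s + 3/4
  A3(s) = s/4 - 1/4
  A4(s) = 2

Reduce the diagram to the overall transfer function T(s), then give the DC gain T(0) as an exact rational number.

Step 1. multiply A1, A2 (series) -> (-4*s - 3)/(4*s - 6)
Step 2. reduce the parallel group (A1*A2), A3, A4 -> (2*s^2 + 3*s - 27)/(8*s - 12)
Step 2 gives the overall T(s). Then T(0) = -27/(-12) = 9/4.

Therefore the answer is 9/4.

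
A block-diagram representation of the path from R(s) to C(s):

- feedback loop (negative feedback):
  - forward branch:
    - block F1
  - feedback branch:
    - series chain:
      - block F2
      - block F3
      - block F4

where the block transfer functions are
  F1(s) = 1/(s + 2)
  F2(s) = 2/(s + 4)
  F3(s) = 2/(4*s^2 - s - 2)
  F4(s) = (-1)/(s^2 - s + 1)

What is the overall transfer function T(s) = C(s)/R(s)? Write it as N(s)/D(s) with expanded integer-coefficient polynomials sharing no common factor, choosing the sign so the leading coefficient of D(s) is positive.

The answer is (4*s^5 + 11*s^4 - 17*s^3 + 13*s^2 + 2*s - 8)/(4*s^6 + 19*s^5 + 5*s^4 - 21*s^3 + 28*s^2 - 4*s - 20).

Reasoning:
(1) cascade F2, F3, F4, giving (-4)/(4*s^5 + 11*s^4 - 17*s^3 + 13*s^2 + 2*s - 8)
(2) collapse the loop (F1 forward, (F2*F3*F4) return); the result is T(s) itself (integer coefficients, no common factor, positive leading denominator coefficient)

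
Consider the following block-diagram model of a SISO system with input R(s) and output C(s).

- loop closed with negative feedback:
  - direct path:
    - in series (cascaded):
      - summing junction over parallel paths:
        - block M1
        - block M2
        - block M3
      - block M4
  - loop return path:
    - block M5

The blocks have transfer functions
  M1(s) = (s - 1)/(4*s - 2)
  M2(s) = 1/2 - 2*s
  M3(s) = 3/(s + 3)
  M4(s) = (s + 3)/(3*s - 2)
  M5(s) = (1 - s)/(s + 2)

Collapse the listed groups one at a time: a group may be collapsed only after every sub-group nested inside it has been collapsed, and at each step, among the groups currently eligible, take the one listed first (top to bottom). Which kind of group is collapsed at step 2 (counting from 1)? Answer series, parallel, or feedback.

(1) sum the parallel branches M1, M2, M3
(2) reduce the series chain (M1+M2+M3), M4
(3) close the feedback loop around ((M1+M2+M3)*M4), M5
Step 2: series.

Hence the answer: series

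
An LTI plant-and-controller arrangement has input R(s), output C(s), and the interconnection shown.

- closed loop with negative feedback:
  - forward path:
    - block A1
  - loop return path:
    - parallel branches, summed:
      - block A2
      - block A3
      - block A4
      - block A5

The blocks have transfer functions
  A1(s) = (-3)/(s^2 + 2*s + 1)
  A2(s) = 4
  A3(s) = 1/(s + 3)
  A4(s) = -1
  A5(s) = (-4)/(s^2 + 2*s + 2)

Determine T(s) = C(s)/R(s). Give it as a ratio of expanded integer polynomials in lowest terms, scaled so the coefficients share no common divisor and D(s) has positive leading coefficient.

Reducing step by step:

Step 1. combine A2, A3, A4, A5 in parallel = (3*s^3 + 16*s^2 + 22*s + 8)/(s^3 + 5*s^2 + 8*s + 6)
Step 2. apply the feedback formula to A1, (A2+A3+A4+A5); the result is T(s) itself (integer coefficients, no common factor, positive leading denominator coefficient)

Answer: (-3*s^3 - 15*s^2 - 24*s - 18)/(s^5 + 7*s^4 + 10*s^3 - 21*s^2 - 46*s - 18)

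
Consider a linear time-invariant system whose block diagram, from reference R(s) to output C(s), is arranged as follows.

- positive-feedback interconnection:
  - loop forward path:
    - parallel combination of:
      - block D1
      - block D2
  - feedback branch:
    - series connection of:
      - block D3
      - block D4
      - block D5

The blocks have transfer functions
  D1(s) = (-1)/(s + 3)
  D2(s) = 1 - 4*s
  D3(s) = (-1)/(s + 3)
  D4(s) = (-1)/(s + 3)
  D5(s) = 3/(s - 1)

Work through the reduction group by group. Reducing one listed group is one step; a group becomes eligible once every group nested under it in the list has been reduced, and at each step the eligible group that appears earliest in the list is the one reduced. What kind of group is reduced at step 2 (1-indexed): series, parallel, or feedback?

The answer is series.

Reasoning:
Step 1 - add D1, D2 (parallel)
Step 2 - series reduction of D3, D4, D5
Step 3 - apply the feedback formula to (D1+D2), (D3*D4*D5)
So the answer for step 2 is series.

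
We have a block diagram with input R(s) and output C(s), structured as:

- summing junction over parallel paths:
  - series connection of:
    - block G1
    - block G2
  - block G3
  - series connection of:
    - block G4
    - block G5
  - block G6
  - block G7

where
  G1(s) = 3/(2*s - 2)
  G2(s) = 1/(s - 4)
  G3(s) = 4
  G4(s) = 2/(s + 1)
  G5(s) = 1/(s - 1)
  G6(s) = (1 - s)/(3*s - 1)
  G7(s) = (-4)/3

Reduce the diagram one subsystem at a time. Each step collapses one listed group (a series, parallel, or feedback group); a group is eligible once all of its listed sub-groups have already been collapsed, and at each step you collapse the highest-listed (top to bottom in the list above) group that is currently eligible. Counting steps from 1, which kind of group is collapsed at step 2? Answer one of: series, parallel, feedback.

Reducing step by step:

Step 1: reduce the series chain G1, G2
Step 2: reduce the series chain G4, G5
Step 3: sum the parallel branches (G1*G2), G3, (G4*G5), G6, G7
So the answer for step 2 is series.

Answer: series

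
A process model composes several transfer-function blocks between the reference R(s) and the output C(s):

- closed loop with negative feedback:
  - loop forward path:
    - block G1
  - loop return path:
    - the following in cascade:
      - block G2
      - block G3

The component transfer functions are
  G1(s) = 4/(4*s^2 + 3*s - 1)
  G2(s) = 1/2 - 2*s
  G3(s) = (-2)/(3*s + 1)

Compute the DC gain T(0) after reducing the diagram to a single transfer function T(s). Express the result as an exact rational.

Answer: -4/5

Working:
[1] reduce the series chain G2, G3 -> (4*s - 1)/(3*s + 1)
[2] reduce the feedback loop with forward G1 and return (G2*G3) -> (12*s + 4)/(12*s^3 + 13*s^2 + 16*s - 5)
That last expression is T(s); at s = 0 only the constant terms survive, so T(0) = 4/(-5) = -4/5.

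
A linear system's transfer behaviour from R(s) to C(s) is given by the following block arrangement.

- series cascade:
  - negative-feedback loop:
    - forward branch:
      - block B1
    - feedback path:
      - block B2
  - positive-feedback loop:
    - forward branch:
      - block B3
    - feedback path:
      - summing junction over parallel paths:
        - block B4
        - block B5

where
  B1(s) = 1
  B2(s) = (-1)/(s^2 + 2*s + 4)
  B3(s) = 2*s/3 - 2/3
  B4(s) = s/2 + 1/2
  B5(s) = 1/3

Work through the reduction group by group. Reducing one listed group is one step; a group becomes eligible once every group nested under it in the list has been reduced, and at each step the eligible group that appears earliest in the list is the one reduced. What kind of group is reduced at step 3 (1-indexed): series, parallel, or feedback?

The answer is feedback.

Reasoning:
Step 1. feedback reduction of B1, B2
Step 2. add B4, B5 (parallel)
Step 3. reduce the feedback loop with forward B3 and return (B4+B5)
Step 4. multiply [B1/(1+B1*B2)], [B3/(1-B3*(B4+B5))] (series)
At step 3 the group reduced is feedback.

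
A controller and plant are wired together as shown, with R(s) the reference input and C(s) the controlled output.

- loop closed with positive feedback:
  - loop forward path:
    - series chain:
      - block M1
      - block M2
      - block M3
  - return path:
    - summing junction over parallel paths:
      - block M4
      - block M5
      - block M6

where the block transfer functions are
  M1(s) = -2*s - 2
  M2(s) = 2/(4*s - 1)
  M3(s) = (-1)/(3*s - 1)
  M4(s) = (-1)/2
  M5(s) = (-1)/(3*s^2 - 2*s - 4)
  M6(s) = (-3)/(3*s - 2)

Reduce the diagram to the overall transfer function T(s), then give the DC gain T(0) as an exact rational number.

1. combine M1, M2, M3 in series; result (4*s + 4)/(12*s^2 - 7*s + 1)
2. combine M4, M5, M6 in parallel; result (-9*s^3 - 6*s^2 + 14*s + 20)/(18*s^3 - 24*s^2 - 16*s + 16)
3. feedback reduction of (M1*M2*M3), (M4+M5+M6); result (36*s^4 - 12*s^3 - 80*s^2 + 32)/(108*s^5 - 189*s^4 + 27*s^3 + 124*s^2 - 132*s - 32)
Step 3 gives the overall T(s). Then T(0) = 32/(-32) = -1.

Therefore the answer is -1.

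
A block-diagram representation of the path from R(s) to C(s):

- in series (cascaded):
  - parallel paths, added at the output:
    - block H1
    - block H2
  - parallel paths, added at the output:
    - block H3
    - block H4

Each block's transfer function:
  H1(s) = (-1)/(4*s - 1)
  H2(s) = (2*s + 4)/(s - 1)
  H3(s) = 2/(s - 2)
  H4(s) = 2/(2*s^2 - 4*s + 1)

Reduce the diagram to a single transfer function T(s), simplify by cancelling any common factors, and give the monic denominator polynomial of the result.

1. add H1, H2 (parallel) gives (8*s^2 + 13*s - 3)/(4*s^2 - 5*s + 1)
2. parallel reduction of H3, H4 gives (4*s^2 - 6*s - 2)/(2*s^3 - 8*s^2 + 9*s - 2)
3. multiply (H1+H2), (H3+H4) (series) gives (32*s^4 + 4*s^3 - 106*s^2 - 8*s + 6)/(8*s^5 - 42*s^4 + 78*s^3 - 61*s^2 + 19*s - 2)
T(s) is the step-3 result (common factors already cancelled). Leading coefficient of the denominator: 8. Divide through by 8 for the monic polynomial.

Final answer: s^5 - 21*s^4/4 + 39*s^3/4 - 61*s^2/8 + 19*s/8 - 1/4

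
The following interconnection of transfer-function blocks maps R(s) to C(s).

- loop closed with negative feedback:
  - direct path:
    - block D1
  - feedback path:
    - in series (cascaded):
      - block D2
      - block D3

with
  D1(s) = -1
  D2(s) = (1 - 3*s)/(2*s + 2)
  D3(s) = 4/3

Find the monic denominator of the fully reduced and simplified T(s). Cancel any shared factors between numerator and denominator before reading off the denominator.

First reduce the diagram to T(s).

[1] series reduction of D2, D3 = (2 - 6*s)/(3*s + 3)
[2] apply the feedback formula to D1, (D2*D3) = (-3*s - 3)/(9*s + 1)
The result of step 2 is T(s) in lowest terms. Its denominator has leading coefficient 9; dividing the denominator through by 9 makes it monic.

Answer: s + 1/9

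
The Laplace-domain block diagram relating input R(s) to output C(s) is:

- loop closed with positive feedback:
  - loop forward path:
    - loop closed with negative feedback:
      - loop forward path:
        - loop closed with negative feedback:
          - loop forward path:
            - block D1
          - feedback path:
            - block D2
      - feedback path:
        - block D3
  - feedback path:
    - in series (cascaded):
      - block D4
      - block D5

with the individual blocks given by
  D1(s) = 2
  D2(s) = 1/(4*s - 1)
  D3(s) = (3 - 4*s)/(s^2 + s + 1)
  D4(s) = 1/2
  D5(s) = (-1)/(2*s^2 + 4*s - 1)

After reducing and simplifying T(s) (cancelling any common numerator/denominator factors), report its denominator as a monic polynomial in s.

Step 1. close the feedback loop around D1, D2 gives (8*s - 2)/(4*s + 1)
Step 2. feedback reduction of [D1/(1+D1*D2)], D3 gives (8*s^3 + 6*s^2 + 6*s - 2)/(4*s^3 - 27*s^2 + 37*s - 5)
Step 3. cascade D4, D5 gives (-1)/(4*s^2 + 8*s - 2)
Step 4. collapse the loop ([[D1/(1+D1*D2)]/(1+[D1/(1+D1*D2)]*D3)] forward, (D4*D5) return) gives (8*s^5 + 22*s^4 + 14*s^3 + 7*s^2 - 7*s + 1)/(4*s^5 - 19*s^4 - 17*s^3 + 84*s^2 - 27*s + 2)
T(s) is the step-4 result (common factors already cancelled). Leading coefficient of the denominator: 4. Divide through by 4 for the monic polynomial.

Hence the answer: s^5 - 19*s^4/4 - 17*s^3/4 + 21*s^2 - 27*s/4 + 1/2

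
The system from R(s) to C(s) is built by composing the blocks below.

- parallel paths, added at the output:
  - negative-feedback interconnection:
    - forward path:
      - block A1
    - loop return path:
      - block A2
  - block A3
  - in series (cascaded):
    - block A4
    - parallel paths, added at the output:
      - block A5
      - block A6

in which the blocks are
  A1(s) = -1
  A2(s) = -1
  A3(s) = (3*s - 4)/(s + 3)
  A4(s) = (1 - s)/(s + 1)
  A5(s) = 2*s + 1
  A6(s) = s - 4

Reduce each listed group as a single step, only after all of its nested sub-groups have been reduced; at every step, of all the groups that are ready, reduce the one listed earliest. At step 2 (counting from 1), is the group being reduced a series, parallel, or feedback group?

Reducing step by step:

1. collapse the loop (A1 forward, A2 return)
2. combine A5, A6 in parallel
3. series reduction of A4, (A5+A6)
4. combine [A1/(1+A1*A2)], A3, (A4*(A5+A6)) in parallel
Step 2: parallel.

Answer: parallel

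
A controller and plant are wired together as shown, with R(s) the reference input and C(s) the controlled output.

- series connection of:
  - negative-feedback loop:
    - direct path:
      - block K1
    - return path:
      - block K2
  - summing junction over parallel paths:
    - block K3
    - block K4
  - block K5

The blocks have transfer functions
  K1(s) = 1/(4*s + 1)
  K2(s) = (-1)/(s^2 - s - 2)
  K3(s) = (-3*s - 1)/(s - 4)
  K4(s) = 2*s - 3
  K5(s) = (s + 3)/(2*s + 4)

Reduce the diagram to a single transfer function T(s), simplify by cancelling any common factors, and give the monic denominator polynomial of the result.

Step 1 - close the feedback loop around K1, K2 gives (s^2 - s - 2)/(4*s^3 - 3*s^2 - 9*s - 3)
Step 2 - reduce the parallel group K3, K4 gives (2*s^2 - 14*s + 11)/(s - 4)
Step 3 - cascade [K1/(1+K1*K2)], (K3+K4), K5 gives (2*s^5 - 10*s^4 - 27*s^3 + 80*s^2 + 29*s - 66)/(8*s^5 - 22*s^4 - 70*s^3 + 78*s^2 + 156*s + 48)
The result of step 3 is T(s) in lowest terms. Its denominator has leading coefficient 8; dividing the denominator through by 8 makes it monic.

Therefore the answer is s^5 - 11*s^4/4 - 35*s^3/4 + 39*s^2/4 + 39*s/2 + 6.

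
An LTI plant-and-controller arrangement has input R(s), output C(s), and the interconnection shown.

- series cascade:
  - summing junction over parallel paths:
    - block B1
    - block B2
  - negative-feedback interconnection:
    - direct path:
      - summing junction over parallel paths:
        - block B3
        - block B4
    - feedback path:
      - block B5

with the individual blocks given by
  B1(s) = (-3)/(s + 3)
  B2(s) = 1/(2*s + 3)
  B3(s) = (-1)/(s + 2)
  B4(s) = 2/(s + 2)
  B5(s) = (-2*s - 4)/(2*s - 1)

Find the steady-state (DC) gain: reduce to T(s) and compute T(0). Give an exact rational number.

1. combine B1, B2 in parallel -> (-5*s - 6)/(2*s^2 + 9*s + 9)
2. combine B3, B4 in parallel -> 1/(s + 2)
3. apply the feedback formula to (B3+B4), B5 -> (2*s - 1)/(2*s^2 + s - 6)
4. multiply (B1+B2), [(B3+B4)/(1+(B3+B4)*B5)] (series) -> (-10*s^2 - 7*s + 6)/(4*s^4 + 20*s^3 + 15*s^2 - 45*s - 54)
Evaluating the step-4 result (the overall T(s)) at s = 0 gives T(0) = 6/(-54) = -1/9.

Answer: -1/9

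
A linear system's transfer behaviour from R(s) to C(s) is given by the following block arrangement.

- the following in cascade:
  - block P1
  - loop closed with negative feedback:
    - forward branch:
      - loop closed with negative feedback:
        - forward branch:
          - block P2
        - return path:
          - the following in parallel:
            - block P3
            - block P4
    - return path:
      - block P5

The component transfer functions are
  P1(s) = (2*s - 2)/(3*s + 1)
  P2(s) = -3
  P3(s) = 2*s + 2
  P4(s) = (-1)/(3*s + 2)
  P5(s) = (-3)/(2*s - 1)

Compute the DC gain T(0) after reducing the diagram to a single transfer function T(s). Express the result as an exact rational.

Reducing step by step:

Step 1. sum the parallel branches P3, P4 gives (6*s^2 + 10*s + 3)/(3*s + 2)
Step 2. close the feedback loop around P2, (P3+P4) gives (9*s + 6)/(18*s^2 + 27*s + 7)
Step 3. close the feedback loop around [P2/(1+P2*(P3+P4))], P5 gives (18*s^2 + 3*s - 6)/(36*s^3 + 36*s^2 - 40*s - 25)
Step 4. multiply P1, [[P2/(1+P2*(P3+P4))]/(1+[P2/(1+P2*(P3+P4))]*P5)] (series) gives (36*s^3 - 30*s^2 - 18*s + 12)/(108*s^4 + 144*s^3 - 84*s^2 - 115*s - 25)
Evaluating the step-4 result (the overall T(s)) at s = 0 gives T(0) = 12/(-25) = -12/25.

Answer: -12/25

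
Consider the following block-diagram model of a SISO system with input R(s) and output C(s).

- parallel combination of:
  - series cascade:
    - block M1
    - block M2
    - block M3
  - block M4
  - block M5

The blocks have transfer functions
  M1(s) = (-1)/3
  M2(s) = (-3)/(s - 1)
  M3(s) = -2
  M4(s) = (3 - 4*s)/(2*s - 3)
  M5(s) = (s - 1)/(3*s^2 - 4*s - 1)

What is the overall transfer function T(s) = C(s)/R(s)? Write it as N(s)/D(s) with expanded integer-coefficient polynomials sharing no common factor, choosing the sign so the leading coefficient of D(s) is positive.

Reducing step by step:

Step 1. multiply M1, M2, M3 (series) -> (-2)/(s - 1)
Step 2. add (M1*M2*M3), M4, M5 (parallel), which is the overall transfer function T(s) = C(s)/R(s) in lowest terms

Answer: (-12*s^4 + 27*s^3 - 6*s^2 - 7*s - 6)/(6*s^4 - 23*s^3 + 27*s^2 - 7*s - 3)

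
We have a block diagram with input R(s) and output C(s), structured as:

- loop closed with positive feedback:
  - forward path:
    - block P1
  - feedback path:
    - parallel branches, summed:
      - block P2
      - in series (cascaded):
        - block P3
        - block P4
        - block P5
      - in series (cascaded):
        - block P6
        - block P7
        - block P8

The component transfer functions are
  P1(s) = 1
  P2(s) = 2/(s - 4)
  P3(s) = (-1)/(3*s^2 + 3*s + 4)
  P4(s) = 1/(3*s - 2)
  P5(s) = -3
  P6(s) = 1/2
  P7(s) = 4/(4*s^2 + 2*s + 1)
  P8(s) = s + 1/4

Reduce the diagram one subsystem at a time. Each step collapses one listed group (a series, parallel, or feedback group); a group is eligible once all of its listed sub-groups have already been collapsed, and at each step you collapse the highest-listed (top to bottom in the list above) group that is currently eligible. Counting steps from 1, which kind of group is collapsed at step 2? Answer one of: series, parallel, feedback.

1. multiply P3, P4, P5 (series)
2. series reduction of P6, P7, P8
3. sum the parallel branches P2, (P3*P4*P5), (P6*P7*P8)
4. reduce the feedback loop with forward P1 and return (P2+(P3*P4*P5)+(P6*P7*P8))
The group at step 2 is a series group.

Final answer: series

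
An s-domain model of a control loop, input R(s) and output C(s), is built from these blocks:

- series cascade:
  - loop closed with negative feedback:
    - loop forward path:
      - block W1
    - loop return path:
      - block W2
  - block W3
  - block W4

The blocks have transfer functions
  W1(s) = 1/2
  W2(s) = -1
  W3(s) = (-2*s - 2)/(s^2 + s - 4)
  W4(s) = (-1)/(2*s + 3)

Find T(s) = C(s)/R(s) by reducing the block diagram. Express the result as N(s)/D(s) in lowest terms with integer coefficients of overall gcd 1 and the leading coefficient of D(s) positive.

Step 1: apply the feedback formula to W1, W2: 1
Step 2: series reduction of [W1/(1+W1*W2)], W3, W4 - this is the overall T(s), already in the required normalized form

Answer: (2*s + 2)/(2*s^3 + 5*s^2 - 5*s - 12)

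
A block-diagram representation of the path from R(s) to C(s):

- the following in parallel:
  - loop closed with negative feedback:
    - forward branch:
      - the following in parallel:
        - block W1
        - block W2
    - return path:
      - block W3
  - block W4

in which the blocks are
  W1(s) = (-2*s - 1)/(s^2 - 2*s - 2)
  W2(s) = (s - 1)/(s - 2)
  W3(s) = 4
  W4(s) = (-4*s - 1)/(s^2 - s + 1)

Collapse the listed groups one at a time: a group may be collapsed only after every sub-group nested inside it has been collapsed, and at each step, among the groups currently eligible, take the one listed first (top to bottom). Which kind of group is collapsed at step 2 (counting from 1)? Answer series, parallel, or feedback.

(1) combine W1, W2 in parallel
(2) reduce the feedback loop with forward (W1+W2) and return W3
(3) parallel reduction of [(W1+W2)/(1+(W1+W2)*W3)], W4
At step 2 the group reduced is feedback.

Answer: feedback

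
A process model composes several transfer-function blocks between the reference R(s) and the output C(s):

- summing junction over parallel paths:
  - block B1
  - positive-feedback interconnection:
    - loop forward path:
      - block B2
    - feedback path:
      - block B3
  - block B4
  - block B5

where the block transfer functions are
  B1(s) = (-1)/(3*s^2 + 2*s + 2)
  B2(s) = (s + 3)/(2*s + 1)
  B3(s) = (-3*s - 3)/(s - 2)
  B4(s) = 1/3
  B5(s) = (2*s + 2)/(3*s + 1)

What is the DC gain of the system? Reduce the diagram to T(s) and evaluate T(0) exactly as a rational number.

Step 1: close the feedback loop around B2, B3 gives (s^2 + s - 6)/(5*s^2 + 9*s + 7)
Step 2: sum the parallel branches B1, [B2/(1-B2*B3)], B4, B5 gives (162*s^5 + 492*s^4 + 544*s^3 + 403*s^2 + 122*s + 41)/(135*s^5 + 378*s^4 + 552*s^3 + 435*s^2 + 222*s + 42)
The step-2 result is T(s). Setting s = 0: T(0) = 41/42.

Hence the answer: 41/42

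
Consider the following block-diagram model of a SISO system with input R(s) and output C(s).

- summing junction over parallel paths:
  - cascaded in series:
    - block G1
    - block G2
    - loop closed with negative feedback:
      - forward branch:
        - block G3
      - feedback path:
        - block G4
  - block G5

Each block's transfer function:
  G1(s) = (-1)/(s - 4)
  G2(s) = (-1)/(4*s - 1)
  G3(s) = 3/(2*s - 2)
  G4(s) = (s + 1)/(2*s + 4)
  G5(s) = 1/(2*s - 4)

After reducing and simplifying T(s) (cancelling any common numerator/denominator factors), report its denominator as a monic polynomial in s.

[1] close the feedback loop around G3, G4: (6*s + 12)/(4*s^2 + 7*s - 5)
[2] reduce the series chain G1, G2, [G3/(1+G3*G4)]: (6*s + 12)/(16*s^4 - 40*s^3 - 123*s^2 + 113*s - 20)
[3] combine (G1*G2*[G3/(1+G3*G4)]), G5 in parallel: (16*s^4 - 40*s^3 - 111*s^2 + 113*s - 68)/(32*s^5 - 144*s^4 - 86*s^3 + 718*s^2 - 492*s + 80)
That last expression is T(s), already simplified. Scaling its denominator by 1/32 (the reciprocal of the leading coefficient) yields the monic denominator.

Therefore the answer is s^5 - 9*s^4/2 - 43*s^3/16 + 359*s^2/16 - 123*s/8 + 5/2.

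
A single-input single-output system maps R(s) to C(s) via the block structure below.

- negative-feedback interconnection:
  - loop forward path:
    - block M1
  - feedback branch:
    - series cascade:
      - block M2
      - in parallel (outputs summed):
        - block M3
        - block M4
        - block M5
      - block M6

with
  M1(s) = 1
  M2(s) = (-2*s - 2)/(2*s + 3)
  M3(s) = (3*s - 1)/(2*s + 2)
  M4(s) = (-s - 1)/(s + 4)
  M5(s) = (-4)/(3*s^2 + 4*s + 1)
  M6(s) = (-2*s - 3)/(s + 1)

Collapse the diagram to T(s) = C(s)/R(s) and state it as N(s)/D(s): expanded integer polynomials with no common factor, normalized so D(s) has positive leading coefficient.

Step 1 - add M3, M4, M5 (parallel); result (3*s^2 + 19*s - 38)/(6*s^2 + 26*s + 8)
Step 2 - series reduction of M2, (M3+M4+M5), M6; result (3*s^2 + 19*s - 38)/(3*s^2 + 13*s + 4)
Step 3 - apply the feedback formula to M1, (M2*(M3+M4+M5)*M6); the result is T(s) itself (integer coefficients, no common factor, positive leading denominator coefficient)

Hence the answer: (3*s^2 + 13*s + 4)/(6*s^2 + 32*s - 34)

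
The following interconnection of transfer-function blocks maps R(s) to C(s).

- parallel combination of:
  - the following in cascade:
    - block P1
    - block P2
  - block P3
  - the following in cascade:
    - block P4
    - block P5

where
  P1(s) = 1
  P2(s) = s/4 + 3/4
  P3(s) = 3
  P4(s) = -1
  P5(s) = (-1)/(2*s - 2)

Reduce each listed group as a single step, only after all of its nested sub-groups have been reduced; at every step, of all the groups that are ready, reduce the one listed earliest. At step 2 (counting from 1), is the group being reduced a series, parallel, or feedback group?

The answer is series.

Reasoning:
Step 1. reduce the series chain P1, P2
Step 2. series reduction of P4, P5
Step 3. add (P1*P2), P3, (P4*P5) (parallel)
Step 2 collapses a series group.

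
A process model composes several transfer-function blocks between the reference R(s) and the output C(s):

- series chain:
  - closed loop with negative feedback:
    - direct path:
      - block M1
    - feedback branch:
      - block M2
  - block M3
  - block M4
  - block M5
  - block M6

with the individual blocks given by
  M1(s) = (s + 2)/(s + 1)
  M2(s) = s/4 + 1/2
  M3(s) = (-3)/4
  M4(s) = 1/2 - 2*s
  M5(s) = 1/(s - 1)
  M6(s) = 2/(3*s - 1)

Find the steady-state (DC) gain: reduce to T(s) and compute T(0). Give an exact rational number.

First reduce the diagram to T(s).

Step 1: reduce the feedback loop with forward M1 and return M2 gives (4*s + 8)/(s^2 + 8*s + 8)
Step 2: multiply [M1/(1+M1*M2)], M3, M4, M5, M6 (series) gives (12*s^2 + 21*s - 6)/(3*s^4 + 20*s^3 - 7*s^2 - 24*s + 8)
Step 2 gives the overall T(s). Then T(0) = -6/8 = -3/4.

Answer: -3/4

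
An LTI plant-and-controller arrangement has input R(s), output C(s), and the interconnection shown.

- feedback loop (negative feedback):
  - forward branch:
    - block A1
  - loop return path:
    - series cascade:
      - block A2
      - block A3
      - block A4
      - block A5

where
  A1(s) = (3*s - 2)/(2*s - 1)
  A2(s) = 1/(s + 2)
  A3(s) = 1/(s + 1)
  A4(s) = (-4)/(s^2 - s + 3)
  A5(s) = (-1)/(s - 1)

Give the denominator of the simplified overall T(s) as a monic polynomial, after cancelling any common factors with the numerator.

[1] series reduction of A2, A3, A4, A5: 4/(s^5 + s^4 + 5*s^2 - s - 6)
[2] collapse the loop (A1 forward, (A2*A3*A4*A5) return): (3*s^6 + s^5 - 2*s^4 + 15*s^3 - 13*s^2 - 16*s + 12)/(2*s^6 + s^5 - s^4 + 10*s^3 - 7*s^2 + s - 2)
Step 2 gives the fully reduced T(s), with no common factor left to cancel. The denominator's leading coefficient is 2, so divide each of its coefficients by 2 to get the monic form.

Answer: s^6 + s^5/2 - s^4/2 + 5*s^3 - 7*s^2/2 + s/2 - 1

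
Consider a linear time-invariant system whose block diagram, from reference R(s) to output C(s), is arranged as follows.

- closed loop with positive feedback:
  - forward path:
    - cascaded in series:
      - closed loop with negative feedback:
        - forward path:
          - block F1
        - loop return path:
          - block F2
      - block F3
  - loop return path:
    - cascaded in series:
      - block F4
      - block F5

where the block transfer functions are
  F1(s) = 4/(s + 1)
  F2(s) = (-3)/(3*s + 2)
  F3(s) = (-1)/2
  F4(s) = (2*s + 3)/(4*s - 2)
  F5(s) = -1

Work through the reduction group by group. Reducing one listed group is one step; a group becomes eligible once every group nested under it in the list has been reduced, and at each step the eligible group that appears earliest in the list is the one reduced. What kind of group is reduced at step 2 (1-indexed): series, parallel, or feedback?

The answer is series.

Reasoning:
[1] feedback reduction of F1, F2
[2] cascade [F1/(1+F1*F2)], F3
[3] cascade F4, F5
[4] reduce the feedback loop with forward ([F1/(1+F1*F2)]*F3) and return (F4*F5)
At step 2 the group reduced is series.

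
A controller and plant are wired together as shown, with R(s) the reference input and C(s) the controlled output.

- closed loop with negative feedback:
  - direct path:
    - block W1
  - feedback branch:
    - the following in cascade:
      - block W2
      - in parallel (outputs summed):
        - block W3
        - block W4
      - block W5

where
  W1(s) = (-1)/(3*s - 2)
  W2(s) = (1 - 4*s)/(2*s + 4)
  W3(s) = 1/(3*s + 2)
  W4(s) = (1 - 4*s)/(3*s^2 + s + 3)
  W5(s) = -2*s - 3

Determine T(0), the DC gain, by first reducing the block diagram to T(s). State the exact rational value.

Reducing step by step:

1. add W3, W4 (parallel) -> (-9*s^2 - 4*s + 5)/(9*s^3 + 9*s^2 + 11*s + 6)
2. multiply W2, (W3+W4), W5 (series) -> (-72*s^4 - 122*s^3 + 27*s^2 + 62*s - 15)/(18*s^4 + 54*s^3 + 58*s^2 + 56*s + 24)
3. feedback reduction of W1, (W2*(W3+W4)*W5) -> (-18*s^4 - 54*s^3 - 58*s^2 - 56*s - 24)/(54*s^5 + 198*s^4 + 188*s^3 + 25*s^2 - 102*s - 33)
Evaluating the step-3 result (the overall T(s)) at s = 0 gives T(0) = -24/(-33) = 8/11.

Answer: 8/11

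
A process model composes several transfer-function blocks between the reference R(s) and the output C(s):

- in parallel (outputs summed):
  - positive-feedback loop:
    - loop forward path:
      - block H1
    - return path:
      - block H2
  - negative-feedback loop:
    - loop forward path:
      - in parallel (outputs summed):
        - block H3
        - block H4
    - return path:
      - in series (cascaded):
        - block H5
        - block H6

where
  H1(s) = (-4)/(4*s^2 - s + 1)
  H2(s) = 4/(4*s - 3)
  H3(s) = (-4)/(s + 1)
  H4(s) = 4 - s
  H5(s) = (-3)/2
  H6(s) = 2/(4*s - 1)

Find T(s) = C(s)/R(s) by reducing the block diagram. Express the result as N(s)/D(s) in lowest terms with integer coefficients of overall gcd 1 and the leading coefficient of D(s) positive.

1. reduce the feedback loop with forward H1 and return H2 gives (12 - 16*s)/(16*s^3 - 16*s^2 + 7*s + 13)
2. parallel reduction of H3, H4 gives (-s^2 + 3*s)/(s + 1)
3. series reduction of H5, H6 gives (-3)/(4*s - 1)
4. apply the feedback formula to (H3+H4), (H5*H6) gives (-4*s^3 + 13*s^2 - 3*s)/(7*s^2 - 6*s - 1)
5. reduce the parallel group [H1/(1-H1*H2)], [(H3+H4)/(1+(H3+H4)*(H5*H6))]: this yields T(s), and no further normalization is needed

Therefore the answer is (-64*s^6 + 272*s^5 - 284*s^4 - 25*s^3 + 328*s^2 - 95*s - 12)/(112*s^5 - 208*s^4 + 129*s^3 + 65*s^2 - 85*s - 13).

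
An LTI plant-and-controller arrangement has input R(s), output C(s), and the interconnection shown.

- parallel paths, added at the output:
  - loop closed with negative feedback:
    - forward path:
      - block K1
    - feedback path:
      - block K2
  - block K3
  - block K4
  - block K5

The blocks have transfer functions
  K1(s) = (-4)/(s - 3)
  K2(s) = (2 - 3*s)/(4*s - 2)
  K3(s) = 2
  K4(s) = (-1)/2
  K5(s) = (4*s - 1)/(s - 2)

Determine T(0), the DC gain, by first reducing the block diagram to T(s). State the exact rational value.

Reducing step by step:

[1] apply the feedback formula to K1, K2 = (4 - 8*s)/(2*s^2 - s - 1)
[2] combine [K1/(1+K1*K2)], K3, K4, K5 in parallel = (22*s^3 - 43*s^2 + 37*s - 8)/(4*s^3 - 10*s^2 + 2*s + 4)
DC gain: substitute s = 0 into T(s) from step 2: T(0) = -8/4 = -2.

Answer: -2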